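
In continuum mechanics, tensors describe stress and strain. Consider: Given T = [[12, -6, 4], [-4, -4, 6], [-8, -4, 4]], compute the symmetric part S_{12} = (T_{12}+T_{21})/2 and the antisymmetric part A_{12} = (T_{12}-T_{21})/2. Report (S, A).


T_{12} = -6
T_{21} = -4
S_{12} = (-6 + -4)/2 = -10/2 = -5
A_{12} = (-6 - -4)/2 = -2/2 = -1
Check: S + A = -5 + -1 = -6 = T_{12}.

(-5, -1)


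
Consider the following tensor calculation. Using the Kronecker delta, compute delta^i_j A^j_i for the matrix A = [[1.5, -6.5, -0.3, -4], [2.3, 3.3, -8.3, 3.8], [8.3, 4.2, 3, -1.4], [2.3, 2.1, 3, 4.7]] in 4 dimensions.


The contraction (trace) of a rank-2 tensor is the sum of its diagonal elements.
Diagonal entries: A[1,1] = 1.5, A[2,2] = 3.3, A[3,3] = 3, A[4,4] = 4.7
Tr(A) = 1.5 + 3.3 + 3 + 4.7 = 12.5

12.5


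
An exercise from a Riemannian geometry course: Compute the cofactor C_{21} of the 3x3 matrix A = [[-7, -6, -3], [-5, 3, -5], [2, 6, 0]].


To find cofactor C_{21}, delete row 2 and column 1.
The resulting 2x2 submatrix is: [[-6, -3], [6, 0]]
Minor M_{21} = -6*0 - -3*6
  = 0 - -18 = 18
Sign = (-1)^(2+1) = (-1)^3 = -1
Cofactor C_{21} = -1 * 18 = -18

-18


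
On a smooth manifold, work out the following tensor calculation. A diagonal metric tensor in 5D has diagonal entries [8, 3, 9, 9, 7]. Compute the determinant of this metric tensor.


For a diagonal metric, the determinant is the product of diagonal entries.
Diagonal entries: 8, 3, 9, 9, 7
det(g) = 8 * 3 * 9 * 9 * 7 = 13608

13608


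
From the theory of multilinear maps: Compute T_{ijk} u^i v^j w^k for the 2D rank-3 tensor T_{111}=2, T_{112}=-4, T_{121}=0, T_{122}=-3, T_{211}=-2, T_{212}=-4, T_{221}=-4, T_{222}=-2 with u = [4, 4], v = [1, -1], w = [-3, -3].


S = sum over i,j,k of T_{ijk} u_i v_j w_k. Expanding all 8 terms:
T_{111}*u_1*v_1*w_1 = 2*4*1*-3 = -24  (running total: -24)
T_{112}*u_1*v_1*w_2 = -4*4*1*-3 = 48  (running total: 24)
T_{121}*u_1*v_2*w_1 = 0*4*-1*-3 = 0  (running total: 24)
T_{122}*u_1*v_2*w_2 = -3*4*-1*-3 = -36  (running total: -12)
T_{211}*u_2*v_1*w_1 = -2*4*1*-3 = 24  (running total: 12)
T_{212}*u_2*v_1*w_2 = -4*4*1*-3 = 48  (running total: 60)
T_{221}*u_2*v_2*w_1 = -4*4*-1*-3 = -48  (running total: 12)
T_{222}*u_2*v_2*w_2 = -2*4*-1*-3 = -24  (running total: -12)
S = -12

-12


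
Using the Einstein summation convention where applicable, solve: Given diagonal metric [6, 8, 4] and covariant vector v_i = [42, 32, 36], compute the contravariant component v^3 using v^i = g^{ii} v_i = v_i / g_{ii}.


To raise an index with a diagonal metric: v^i = v_i / g_{ii}.
For index 3: v_3 = 36, g_{33} = 4
v^3 = 36 / 4 = 9

9


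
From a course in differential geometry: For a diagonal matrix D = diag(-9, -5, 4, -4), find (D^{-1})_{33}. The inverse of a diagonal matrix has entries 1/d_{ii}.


For a diagonal matrix, the inverse has entries (D^{-1})_{ii} = 1/d_{ii}.
The diagonal entries are: d_{11} = -9, d_{22} = -5, d_{33} = 4, d_{44} = -4
We need (D^{-1})_{33} = 1/d_{33} = 1/4 = 1/4

1/4


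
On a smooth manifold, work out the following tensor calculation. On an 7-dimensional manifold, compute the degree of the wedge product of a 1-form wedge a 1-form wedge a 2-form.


The degree of a wedge product is the sum of the degrees of the individual forms.
Degrees: 1, 1, 2
Total degree = 1 + 1 + 2 = 4

4


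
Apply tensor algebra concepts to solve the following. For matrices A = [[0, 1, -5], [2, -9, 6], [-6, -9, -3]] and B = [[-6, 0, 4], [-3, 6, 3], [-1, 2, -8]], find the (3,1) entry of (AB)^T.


(AB)^T_{ij} = (AB)_{ji} = sum_k A_{jk} B_{ki}.
For i=3, j=1 we need (AB)_{13}:
A_{11} * B_{13} = 0 * 4 = 0
A_{12} * B_{23} = 1 * 3 = 3
A_{13} * B_{33} = -5 * -8 = 40
Sum = 0 + 3 + 40 = 43

43


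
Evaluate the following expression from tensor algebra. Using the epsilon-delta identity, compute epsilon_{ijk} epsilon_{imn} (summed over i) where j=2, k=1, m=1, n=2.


Using the identity: epsilon_{ijk} epsilon_{imn} = delta_{jm} delta_{kn} - delta_{jn} delta_{km}.
delta_{21} = 0
delta_{12} = 0
delta_{22} = 1
delta_{11} = 1
Result = 0 * 0 - 1 * 1 = 0 - 1 = -1

-1


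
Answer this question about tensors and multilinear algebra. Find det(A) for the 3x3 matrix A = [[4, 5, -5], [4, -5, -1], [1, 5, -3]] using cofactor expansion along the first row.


Expanding along the first row, det(A) = a11*M_11 - a12*M_12 + a13*M_13, where M_1j is the (1,j) minor.
Minor M_11 = -5*-3 - -1*5 = 20
Minor M_12 = 4*-3 - -1*1 = -11
Minor M_13 = 4*5 - -5*1 = 25
det = 4*(20) - 5*(-11) + -5*(25)
    = 80 - -55 + -125
    = 10

10


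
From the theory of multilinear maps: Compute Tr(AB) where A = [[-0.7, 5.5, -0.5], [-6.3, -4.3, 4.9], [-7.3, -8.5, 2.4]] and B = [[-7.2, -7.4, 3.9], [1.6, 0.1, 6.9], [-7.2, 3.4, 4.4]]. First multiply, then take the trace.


Tr(AB) = sum_i (AB)_{ii} where (AB)_{ii} = sum_k A_{ik} B_{ki}.
(AB)_{11} = -0.7*-7.2 + 5.5*1.6 + -0.5*-7.2 = 17.44
(AB)_{22} = -6.3*-7.4 + -4.3*0.1 + 4.9*3.4 = 62.85
(AB)_{33} = -7.3*3.9 + -8.5*6.9 + 2.4*4.4 = -76.56
Tr(AB) = 17.44 + 62.85 + -76.56 = 3.73

3.73


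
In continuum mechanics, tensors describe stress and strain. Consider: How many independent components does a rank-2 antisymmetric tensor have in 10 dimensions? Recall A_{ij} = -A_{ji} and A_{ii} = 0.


An antisymmetric rank-2 tensor satisfies A_{ij} = -A_{ji}, so diagonal entries are zero.
The independent components are the upper-triangular entries: C(n, 2) = n(n-1)/2.
n = 10
C(10, 2) = 10 * 9 / 2 = 90 / 2 = 45

45


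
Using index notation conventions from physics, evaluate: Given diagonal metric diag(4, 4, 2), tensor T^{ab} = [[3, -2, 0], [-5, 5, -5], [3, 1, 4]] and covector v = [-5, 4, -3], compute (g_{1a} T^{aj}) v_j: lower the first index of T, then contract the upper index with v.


Step 1: lower the first index. For a diagonal metric, g_{ia} T^{aj} = g_{ii} T^{ij} (no sum on i).
g_{11} = 4
S_1{}^1 = 4 * T^{11} = 4 * 3 = 12
S_1{}^2 = 4 * T^{12} = 4 * -2 = -8
S_1{}^3 = 4 * T^{13} = 4 * 0 = 0
Step 2: contract S_1{}^j with v_j.
S_1{}^1 * v_1 = 12 * -5 = -60
S_1{}^2 * v_2 = -8 * 4 = -32
S_1{}^3 * v_3 = 0 * -3 = 0
Result = -60 + -32 + 0 = -92

-92


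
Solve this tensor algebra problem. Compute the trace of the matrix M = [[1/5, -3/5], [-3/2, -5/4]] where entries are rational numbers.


The trace is the sum of diagonal entries.
Diagonal: M[1,1] = 1/5, M[2,2] = -5/4
Tr(M) = 1/5 + -5/4
Computing step by step:
After adding M[1,1]: 1/5
After adding M[2,2]: -21/20
Tr(M) = -21/20

-21/20


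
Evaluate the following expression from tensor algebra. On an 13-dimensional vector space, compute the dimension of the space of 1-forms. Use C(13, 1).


The dimension of the space of p-forms on an n-dimensional space is C(n, p).
n = 13, p = 1
C(13, 1) = 13! / (1! * 12!) = 13

13


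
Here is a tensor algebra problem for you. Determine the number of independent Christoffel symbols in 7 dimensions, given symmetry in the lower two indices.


Christoffel symbols Gamma^k_{ij} are symmetric in i,j, so there are d * d(d+1)/2 independent symbols.
d = 7
d(d+1)/2 = 7 * 8 / 2 = 28
Total = 7 * 28 = 196

196


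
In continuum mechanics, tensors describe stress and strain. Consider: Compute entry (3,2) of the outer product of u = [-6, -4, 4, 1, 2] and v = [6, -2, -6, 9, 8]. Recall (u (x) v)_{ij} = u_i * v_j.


The outer product entry T_{ij} = u_i * v_j.
We need i=3, j=2.
u_3 = 4, v_2 = -2
T_{3,2} = 4 * -2 = -8

-8


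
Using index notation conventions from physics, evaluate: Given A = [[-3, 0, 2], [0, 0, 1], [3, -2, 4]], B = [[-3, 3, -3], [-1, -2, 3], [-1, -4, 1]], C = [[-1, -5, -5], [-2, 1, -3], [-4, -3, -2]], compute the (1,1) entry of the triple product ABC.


(ABC)_{11} = sum_m (AB)_{1m} C_{m1}. First compute row 1 of AB.
(AB)_{11} = -3*-3 + 0*-1 + 2*-1 = 7
(AB)_{12} = -3*3 + 0*-2 + 2*-4 = -17
(AB)_{13} = -3*-3 + 0*3 + 2*1 = 11
Now contract with column 1 of C:
(AB)_{11} * C_{11} = 7 * -1 = -7
(AB)_{12} * C_{21} = -17 * -2 = 34
(AB)_{13} * C_{31} = 11 * -4 = -44
(ABC)_{11} = -7 + 34 + -44 = -17

-17


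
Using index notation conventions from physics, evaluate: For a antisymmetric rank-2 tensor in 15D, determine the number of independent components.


A antisymmetric rank-2 tensor in d dimensions has d(d-1)/2 independent components.
d = 15
d(d-1)/2 = 15 * 14 / 2 = 210 / 2 = 105

105


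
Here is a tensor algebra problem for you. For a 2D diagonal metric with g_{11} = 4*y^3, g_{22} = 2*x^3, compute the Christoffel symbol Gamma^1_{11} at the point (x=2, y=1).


For a diagonal metric, Gamma^k_{ij} = (1/2) g^{kk} (dg_{ik}/dx_j + dg_{jk}/dx_i - dg_{ij}/dx_k).
The metric is diagonal, so g_{ab} = 0 for a != b.
At the given point: g_{11} = 4, g_{22} = 16
g^{11} = 1/4
dg_{11}/dx_1 = dg_{11}/dx_1 = 0
dg_{11}/dx_1 = dg_{11}/dx_1 = 0
dg_{11}/dx_1 = dg_{11}/dx_1 = 0
Numerator = 0 + 0 - 0 = 0
Gamma^1_{11} = 0 / (2 * 4) = 0

0


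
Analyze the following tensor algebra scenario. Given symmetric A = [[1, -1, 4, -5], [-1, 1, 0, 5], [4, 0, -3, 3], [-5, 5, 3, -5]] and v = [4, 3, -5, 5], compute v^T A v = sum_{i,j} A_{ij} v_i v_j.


First compute Av:
(Av)_1 = 1*4 + -1*3 + 4*-5 + -5*5 = -44
(Av)_2 = -1*4 + 1*3 + 0*-5 + 5*5 = 24
(Av)_3 = 4*4 + 0*3 + -3*-5 + 3*5 = 46
(Av)_4 = -5*4 + 5*3 + 3*-5 + -5*5 = -45
Av = [-44, 24, 46, -45]
Then v^T (Av) = 4*-44 + 3*24 + -5*46 + 5*-45
= -176 + 72 + -230 + -225 = -559

-559


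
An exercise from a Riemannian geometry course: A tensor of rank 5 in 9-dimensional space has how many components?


The number of components of a rank-r tensor in d dimensions is d^r.
Here d = 9 and r = 5.
9^5 = 59049

59049


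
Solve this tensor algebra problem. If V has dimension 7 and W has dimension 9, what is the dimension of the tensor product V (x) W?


The dimension of a tensor product is the product of dimensions.
dim(V) = 7, dim(W) = 9
dim(V (x) W) = 7 * 9 = 63

63


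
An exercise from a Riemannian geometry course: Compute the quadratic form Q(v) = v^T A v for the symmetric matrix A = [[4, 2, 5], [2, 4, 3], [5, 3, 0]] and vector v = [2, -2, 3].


First compute Av:
(Av)_1 = 4*2 + 2*-2 + 5*3 = 19
(Av)_2 = 2*2 + 4*-2 + 3*3 = 5
(Av)_3 = 5*2 + 3*-2 + 0*3 = 4
Av = [19, 5, 4]
Then v^T (Av) = 2*19 + -2*5 + 3*4
= 38 + -10 + 12 = 40

40


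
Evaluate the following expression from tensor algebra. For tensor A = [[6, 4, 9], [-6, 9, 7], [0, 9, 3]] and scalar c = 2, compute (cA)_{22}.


Scalar multiplication: (cA)_{ij} = c * A_{ij}.
c = 2
A_{22} = 9
(cA)_{22} = 2 * 9 = 18

18


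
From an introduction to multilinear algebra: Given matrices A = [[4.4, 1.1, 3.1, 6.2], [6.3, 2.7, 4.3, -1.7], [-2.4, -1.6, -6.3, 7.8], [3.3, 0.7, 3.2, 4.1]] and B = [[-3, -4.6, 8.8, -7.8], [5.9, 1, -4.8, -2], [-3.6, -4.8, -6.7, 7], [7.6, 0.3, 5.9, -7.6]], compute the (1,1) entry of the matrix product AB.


(AB)_{ij} = sum_k A_{ik} B_{kj}.
For i=1, j=1:
A_{11} * B_{11} = 4.4 * -3 = -13.2
A_{12} * B_{21} = 1.1 * 5.9 = 6.49
A_{13} * B_{31} = 3.1 * -3.6 = -11.16
A_{14} * B_{41} = 6.2 * 7.6 = 47.12
Sum = -13.2 + 6.49 + -11.16 + 47.12 = 29.25

29.25


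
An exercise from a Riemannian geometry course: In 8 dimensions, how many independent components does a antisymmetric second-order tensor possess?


A antisymmetric rank-2 tensor in d dimensions has d(d-1)/2 independent components.
d = 8
d(d-1)/2 = 8 * 7 / 2 = 56 / 2 = 28

28


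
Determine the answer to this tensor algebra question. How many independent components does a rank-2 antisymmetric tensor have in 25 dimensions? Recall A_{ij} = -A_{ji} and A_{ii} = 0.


An antisymmetric rank-2 tensor satisfies A_{ij} = -A_{ji}, so diagonal entries are zero.
The independent components are the upper-triangular entries: C(n, 2) = n(n-1)/2.
n = 25
C(25, 2) = 25 * 24 / 2 = 600 / 2 = 300

300


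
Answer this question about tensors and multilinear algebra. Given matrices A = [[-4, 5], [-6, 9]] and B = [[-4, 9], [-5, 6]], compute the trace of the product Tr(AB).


Tr(AB) = sum_i (AB)_{ii} where (AB)_{ii} = sum_k A_{ik} B_{ki}.
(AB)_{11} = -4*-4 + 5*-5 = -9
(AB)_{22} = -6*9 + 9*6 = 0
Tr(AB) = -9 + 0 = -9

-9


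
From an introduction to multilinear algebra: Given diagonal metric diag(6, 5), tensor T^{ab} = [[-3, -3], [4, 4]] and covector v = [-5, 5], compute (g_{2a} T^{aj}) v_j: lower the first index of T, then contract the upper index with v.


Step 1: lower the first index. For a diagonal metric, g_{ia} T^{aj} = g_{ii} T^{ij} (no sum on i).
g_{22} = 5
S_2{}^1 = 5 * T^{21} = 5 * 4 = 20
S_2{}^2 = 5 * T^{22} = 5 * 4 = 20
Step 2: contract S_2{}^j with v_j.
S_2{}^1 * v_1 = 20 * -5 = -100
S_2{}^2 * v_2 = 20 * 5 = 100
Result = -100 + 100 = 0

0


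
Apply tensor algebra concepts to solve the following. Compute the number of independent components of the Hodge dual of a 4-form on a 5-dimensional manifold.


The Hodge dual of a p-form on an n-dimensional manifold is an (n-p)-form.
n = 5, p = 4, so dual degree = 5 - 4 = 1
The number of components is C(n, n-p) = C(5, 1) = 5

5


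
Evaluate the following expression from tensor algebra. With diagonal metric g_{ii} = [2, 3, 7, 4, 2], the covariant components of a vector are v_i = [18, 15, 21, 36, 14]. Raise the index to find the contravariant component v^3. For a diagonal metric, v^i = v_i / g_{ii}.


To raise an index with a diagonal metric: v^i = v_i / g_{ii}.
For index 3: v_3 = 21, g_{33} = 7
v^3 = 21 / 7 = 3

3


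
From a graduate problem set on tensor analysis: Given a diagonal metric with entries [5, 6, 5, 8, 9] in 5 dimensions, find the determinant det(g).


For a diagonal metric, the determinant is the product of diagonal entries.
Diagonal entries: 5, 6, 5, 8, 9
det(g) = 5 * 6 * 5 * 8 * 9 = 10800

10800


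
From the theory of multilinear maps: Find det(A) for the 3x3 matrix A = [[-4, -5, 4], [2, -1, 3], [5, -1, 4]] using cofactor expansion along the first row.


Expanding along the first row, det(A) = a11*M_11 - a12*M_12 + a13*M_13, where M_1j is the (1,j) minor.
Minor M_11 = -1*4 - 3*-1 = -1
Minor M_12 = 2*4 - 3*5 = -7
Minor M_13 = 2*-1 - -1*5 = 3
det = -4*(-1) - -5*(-7) + 4*(3)
    = 4 - 35 + 12
    = -19

-19


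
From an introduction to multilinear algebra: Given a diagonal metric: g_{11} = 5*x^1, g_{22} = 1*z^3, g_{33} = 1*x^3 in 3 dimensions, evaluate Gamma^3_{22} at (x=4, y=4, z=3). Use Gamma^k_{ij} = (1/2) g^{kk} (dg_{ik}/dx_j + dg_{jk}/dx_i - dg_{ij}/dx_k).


For a diagonal metric, Gamma^k_{ij} = (1/2) g^{kk} (dg_{ik}/dx_j + dg_{jk}/dx_i - dg_{ij}/dx_k).
The metric is diagonal, so g_{ab} = 0 for a != b.
At the given point: g_{11} = 20, g_{22} = 27, g_{33} = 64
g^{33} = 1/64
dg_{23}/dx_2 = 0 (off-diagonal)
dg_{23}/dx_2 = 0 (off-diagonal)
dg_{22}/dx_3 = dg_{22}/dx_3 = 27
Numerator = 0 + 0 - 27 = -27
Gamma^3_{22} = -27 / (2 * 64) = -27/128

-27/128


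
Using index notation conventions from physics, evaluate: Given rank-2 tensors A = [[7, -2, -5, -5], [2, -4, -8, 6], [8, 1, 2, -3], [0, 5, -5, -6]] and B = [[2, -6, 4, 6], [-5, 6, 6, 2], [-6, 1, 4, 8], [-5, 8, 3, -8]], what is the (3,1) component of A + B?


Tensor addition is component-wise: (A + B)_{ij} = A_{ij} + B_{ij}.
A_{31} = 8
B_{31} = -6
(A + B)_{31} = 8 + -6 = 2

2


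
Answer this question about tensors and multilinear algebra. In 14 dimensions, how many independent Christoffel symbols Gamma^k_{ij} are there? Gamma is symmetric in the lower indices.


Christoffel symbols Gamma^k_{ij} are symmetric in i,j, so there are d * d(d+1)/2 independent symbols.
d = 14
d(d+1)/2 = 14 * 15 / 2 = 105
Total = 14 * 105 = 1470

1470


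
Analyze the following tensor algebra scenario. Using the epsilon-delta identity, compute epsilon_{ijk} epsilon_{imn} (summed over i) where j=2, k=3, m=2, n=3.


Using the identity: epsilon_{ijk} epsilon_{imn} = delta_{jm} delta_{kn} - delta_{jn} delta_{km}.
delta_{22} = 1
delta_{33} = 1
delta_{23} = 0
delta_{32} = 0
Result = 1 * 1 - 0 * 0 = 1 - 0 = 1

1


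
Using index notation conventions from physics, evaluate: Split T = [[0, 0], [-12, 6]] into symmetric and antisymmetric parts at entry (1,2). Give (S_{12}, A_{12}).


T_{12} = 0
T_{21} = -12
S_{12} = (0 + -12)/2 = -12/2 = -6
A_{12} = (0 - -12)/2 = 12/2 = 6
Check: S + A = -6 + 6 = 0 = T_{12}.

(-6, 6)


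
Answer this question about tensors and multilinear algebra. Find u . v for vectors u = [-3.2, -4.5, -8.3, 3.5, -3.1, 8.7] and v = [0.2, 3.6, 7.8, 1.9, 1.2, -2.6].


The inner product u . v = sum of u_i * v_i.
Term-by-term: -3.2 * 0.2, -4.5 * 3.6, -8.3 * 7.8, 3.5 * 1.9, -3.1 * 1.2, 8.7 * -2.6
Products: -0.64, -16.2, -64.74, 6.65, -3.72, -22.62
Sum = -0.64 + -16.2 + -64.74 + 6.65 + -3.72 + -22.62 = -101.27

-101.27


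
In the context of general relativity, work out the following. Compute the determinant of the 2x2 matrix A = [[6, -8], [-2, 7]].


For a 2x2 matrix [[a, b], [c, d]], det = a*d - b*c.
a = 6, b = -8, c = -2, d = 7
a*d = 6 * 7 = 42
b*c = -8 * -2 = 16
det = 42 - 16 = 26

26


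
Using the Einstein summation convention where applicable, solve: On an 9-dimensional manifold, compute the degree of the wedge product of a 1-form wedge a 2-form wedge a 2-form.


The degree of a wedge product is the sum of the degrees of the individual forms.
Degrees: 1, 2, 2
Total degree = 1 + 2 + 2 = 5

5


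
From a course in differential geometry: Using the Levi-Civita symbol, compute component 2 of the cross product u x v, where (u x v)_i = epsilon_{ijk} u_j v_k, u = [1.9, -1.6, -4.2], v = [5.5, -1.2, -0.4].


(u x v)_2 = sum_{j,k} epsilon_{2jk} u_j v_k. Only permutations of (1,2,3) contribute; the two non-zero terms are:
eps_{213} u_1 v_3 = -1 * 1.9 * -0.4 = 0.76
eps_{231} u_3 v_1 = 1 * -4.2 * 5.5 = -23.1
(u x v)_2 = -22.34

-22.34


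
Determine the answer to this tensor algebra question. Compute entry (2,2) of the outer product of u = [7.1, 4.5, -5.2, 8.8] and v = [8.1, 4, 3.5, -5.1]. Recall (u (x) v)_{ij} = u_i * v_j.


The outer product entry T_{ij} = u_i * v_j.
We need i=2, j=2.
u_2 = 4.5, v_2 = 4
T_{2,2} = 4.5 * 4 = 18

18


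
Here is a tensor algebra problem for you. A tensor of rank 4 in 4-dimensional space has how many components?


The number of components of a rank-r tensor in d dimensions is d^r.
Here d = 4 and r = 4.
4^4 = 256

256


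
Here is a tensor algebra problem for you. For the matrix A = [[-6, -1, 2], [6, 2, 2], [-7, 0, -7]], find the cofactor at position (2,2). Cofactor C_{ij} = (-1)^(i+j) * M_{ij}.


To find cofactor C_{22}, delete row 2 and column 2.
The resulting 2x2 submatrix is: [[-6, 2], [-7, -7]]
Minor M_{22} = -6*-7 - 2*-7
  = 42 - -14 = 56
Sign = (-1)^(2+2) = (-1)^4 = 1
Cofactor C_{22} = 1 * 56 = 56

56


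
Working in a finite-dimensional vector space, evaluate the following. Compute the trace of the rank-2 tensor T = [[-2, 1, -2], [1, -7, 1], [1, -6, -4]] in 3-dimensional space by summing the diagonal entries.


The contraction (trace) of a rank-2 tensor is the sum of its diagonal elements.
Diagonal entries: A[1,1] = -2, A[2,2] = -7, A[3,3] = -4
Tr(A) = -2 + -7 + -4 = -13

-13


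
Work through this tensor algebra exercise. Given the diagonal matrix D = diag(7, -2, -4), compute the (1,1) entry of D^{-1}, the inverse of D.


For a diagonal matrix, the inverse has entries (D^{-1})_{ii} = 1/d_{ii}.
The diagonal entries are: d_{11} = 7, d_{22} = -2, d_{33} = -4
We need (D^{-1})_{11} = 1/d_{11} = 1/7 = 1/7

1/7


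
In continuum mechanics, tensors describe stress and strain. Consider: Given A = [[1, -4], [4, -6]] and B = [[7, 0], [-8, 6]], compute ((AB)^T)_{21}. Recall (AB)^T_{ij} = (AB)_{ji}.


(AB)^T_{ij} = (AB)_{ji} = sum_k A_{jk} B_{ki}.
For i=2, j=1 we need (AB)_{12}:
A_{11} * B_{12} = 1 * 0 = 0
A_{12} * B_{22} = -4 * 6 = -24
Sum = 0 + -24 = -24

-24


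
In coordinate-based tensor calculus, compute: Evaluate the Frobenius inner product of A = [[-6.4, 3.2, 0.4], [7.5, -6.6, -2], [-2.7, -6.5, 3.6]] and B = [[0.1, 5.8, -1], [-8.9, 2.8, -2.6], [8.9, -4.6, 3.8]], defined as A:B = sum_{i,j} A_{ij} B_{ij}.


A:B = sum over all i,j of A_{ij} * B_{ij}.
Row 1: -6.4*0.1=-0.64, 3.2*5.8=18.56, 0.4*-1=-0.4 => row sum = 17.52
Row 2: 7.5*-8.9=-66.75, -6.6*2.8=-18.48, -2*-2.6=5.2 => row sum = -80.03
Row 3: -2.7*8.9=-24.03, -6.5*-4.6=29.9, 3.6*3.8=13.68 => row sum = 19.55
Total = 17.52 + -80.03 + 19.55 = -42.96

-42.96


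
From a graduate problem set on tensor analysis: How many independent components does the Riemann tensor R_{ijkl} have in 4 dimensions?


The Riemann tensor in d dimensions has d^2(d^2 - 1)/12 independent components.
d = 4, so d^2 = 16
d^2 - 1 = 15
d^2(d^2 - 1) = 16 * 15 = 240
Divide by 12: 240 / 12 = 20

20


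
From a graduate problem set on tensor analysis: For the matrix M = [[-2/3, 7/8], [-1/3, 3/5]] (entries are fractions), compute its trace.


The trace is the sum of diagonal entries.
Diagonal: M[1,1] = -2/3, M[2,2] = 3/5
Tr(M) = -2/3 + 3/5
Computing step by step:
After adding M[1,1]: -2/3
After adding M[2,2]: -1/15
Tr(M) = -1/15

-1/15


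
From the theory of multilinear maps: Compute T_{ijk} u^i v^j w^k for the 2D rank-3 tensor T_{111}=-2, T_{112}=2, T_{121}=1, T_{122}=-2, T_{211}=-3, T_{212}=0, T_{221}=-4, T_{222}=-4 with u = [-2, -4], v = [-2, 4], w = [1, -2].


S = sum over i,j,k of T_{ijk} u_i v_j w_k. Expanding all 8 terms:
T_{111}*u_1*v_1*w_1 = -2*-2*-2*1 = -8  (running total: -8)
T_{112}*u_1*v_1*w_2 = 2*-2*-2*-2 = -16  (running total: -24)
T_{121}*u_1*v_2*w_1 = 1*-2*4*1 = -8  (running total: -32)
T_{122}*u_1*v_2*w_2 = -2*-2*4*-2 = -32  (running total: -64)
T_{211}*u_2*v_1*w_1 = -3*-4*-2*1 = -24  (running total: -88)
T_{212}*u_2*v_1*w_2 = 0*-4*-2*-2 = 0  (running total: -88)
T_{221}*u_2*v_2*w_1 = -4*-4*4*1 = 64  (running total: -24)
T_{222}*u_2*v_2*w_2 = -4*-4*4*-2 = -128  (running total: -152)
S = -152

-152


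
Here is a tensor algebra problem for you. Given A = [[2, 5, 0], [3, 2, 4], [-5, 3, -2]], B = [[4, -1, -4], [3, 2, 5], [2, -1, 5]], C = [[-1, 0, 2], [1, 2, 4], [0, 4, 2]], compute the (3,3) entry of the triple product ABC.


(ABC)_{33} = sum_m (AB)_{3m} C_{m3}. First compute row 3 of AB.
(AB)_{31} = -5*4 + 3*3 + -2*2 = -15
(AB)_{32} = -5*-1 + 3*2 + -2*-1 = 13
(AB)_{33} = -5*-4 + 3*5 + -2*5 = 25
Now contract with column 3 of C:
(AB)_{31} * C_{13} = -15 * 2 = -30
(AB)_{32} * C_{23} = 13 * 4 = 52
(AB)_{33} * C_{33} = 25 * 2 = 50
(ABC)_{33} = -30 + 52 + 50 = 72

72


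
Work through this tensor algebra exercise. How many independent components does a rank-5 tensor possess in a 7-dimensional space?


The number of components of a rank-r tensor in d dimensions is d^r.
Here d = 7 and r = 5.
7^5 = 16807

16807


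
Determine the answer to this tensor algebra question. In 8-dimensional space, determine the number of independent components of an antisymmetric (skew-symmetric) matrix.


An antisymmetric rank-2 tensor satisfies A_{ij} = -A_{ji}, so diagonal entries are zero.
The independent components are the upper-triangular entries: C(n, 2) = n(n-1)/2.
n = 8
C(8, 2) = 8 * 7 / 2 = 56 / 2 = 28

28


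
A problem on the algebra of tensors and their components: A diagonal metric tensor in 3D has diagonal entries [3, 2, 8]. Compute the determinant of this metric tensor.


For a diagonal metric, the determinant is the product of diagonal entries.
Diagonal entries: 3, 2, 8
det(g) = 3 * 2 * 8 = 48

48


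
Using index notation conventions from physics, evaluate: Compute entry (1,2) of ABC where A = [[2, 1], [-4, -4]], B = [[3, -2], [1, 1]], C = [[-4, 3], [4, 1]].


(ABC)_{12} = sum_m (AB)_{1m} C_{m2}. First compute row 1 of AB.
(AB)_{11} = 2*3 + 1*1 = 7
(AB)_{12} = 2*-2 + 1*1 = -3
Now contract with column 2 of C:
(AB)_{11} * C_{12} = 7 * 3 = 21
(AB)_{12} * C_{22} = -3 * 1 = -3
(ABC)_{12} = 21 + -3 = 18

18


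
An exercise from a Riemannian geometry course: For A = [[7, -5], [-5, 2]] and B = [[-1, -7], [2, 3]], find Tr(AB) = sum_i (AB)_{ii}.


Tr(AB) = sum_i (AB)_{ii} where (AB)_{ii} = sum_k A_{ik} B_{ki}.
(AB)_{11} = 7*-1 + -5*2 = -17
(AB)_{22} = -5*-7 + 2*3 = 41
Tr(AB) = -17 + 41 = 24

24


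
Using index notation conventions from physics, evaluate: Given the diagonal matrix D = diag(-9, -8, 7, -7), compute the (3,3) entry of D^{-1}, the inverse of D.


For a diagonal matrix, the inverse has entries (D^{-1})_{ii} = 1/d_{ii}.
The diagonal entries are: d_{11} = -9, d_{22} = -8, d_{33} = 7, d_{44} = -7
We need (D^{-1})_{33} = 1/d_{33} = 1/7 = 1/7

1/7


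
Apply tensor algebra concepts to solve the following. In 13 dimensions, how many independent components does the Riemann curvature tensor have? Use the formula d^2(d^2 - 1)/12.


The Riemann tensor in d dimensions has d^2(d^2 - 1)/12 independent components.
d = 13, so d^2 = 169
d^2 - 1 = 168
d^2(d^2 - 1) = 169 * 168 = 28392
Divide by 12: 28392 / 12 = 2366

2366


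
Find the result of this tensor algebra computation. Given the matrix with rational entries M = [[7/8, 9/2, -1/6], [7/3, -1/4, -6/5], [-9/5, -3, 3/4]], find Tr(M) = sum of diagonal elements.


The trace is the sum of diagonal entries.
Diagonal: M[1,1] = 7/8, M[2,2] = -1/4, M[3,3] = 3/4
Tr(M) = 7/8 + -1/4 + 3/4
Computing step by step:
After adding M[1,1]: 7/8
After adding M[2,2]: 5/8
After adding M[3,3]: 11/8
Tr(M) = 11/8

11/8


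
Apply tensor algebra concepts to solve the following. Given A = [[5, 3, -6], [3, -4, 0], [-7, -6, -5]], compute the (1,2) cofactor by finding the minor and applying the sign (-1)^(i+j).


To find cofactor C_{12}, delete row 1 and column 2.
The resulting 2x2 submatrix is: [[3, 0], [-7, -5]]
Minor M_{12} = 3*-5 - 0*-7
  = -15 - 0 = -15
Sign = (-1)^(1+2) = (-1)^3 = -1
Cofactor C_{12} = -1 * -15 = 15

15


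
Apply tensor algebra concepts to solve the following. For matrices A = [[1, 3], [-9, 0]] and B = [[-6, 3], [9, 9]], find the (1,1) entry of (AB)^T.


(AB)^T_{ij} = (AB)_{ji} = sum_k A_{jk} B_{ki}.
For i=1, j=1 we need (AB)_{11}:
A_{11} * B_{11} = 1 * -6 = -6
A_{12} * B_{21} = 3 * 9 = 27
Sum = -6 + 27 = 21

21


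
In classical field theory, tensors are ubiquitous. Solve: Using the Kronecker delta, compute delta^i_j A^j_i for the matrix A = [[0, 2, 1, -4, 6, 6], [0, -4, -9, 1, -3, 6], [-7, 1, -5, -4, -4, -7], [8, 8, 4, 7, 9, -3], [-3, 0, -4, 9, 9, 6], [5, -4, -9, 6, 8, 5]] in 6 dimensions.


The contraction (trace) of a rank-2 tensor is the sum of its diagonal elements.
Diagonal entries: A[1,1] = 0, A[2,2] = -4, A[3,3] = -5, A[4,4] = 7, A[5,5] = 9, A[6,6] = 5
Tr(A) = 0 + -4 + -5 + 7 + 9 + 5 = 12

12


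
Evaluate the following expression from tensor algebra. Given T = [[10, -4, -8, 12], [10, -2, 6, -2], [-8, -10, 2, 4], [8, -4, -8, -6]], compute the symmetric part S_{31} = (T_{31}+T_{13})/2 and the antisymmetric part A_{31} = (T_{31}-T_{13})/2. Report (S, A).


T_{31} = -8
T_{13} = -8
S_{31} = (-8 + -8)/2 = -16/2 = -8
A_{31} = (-8 - -8)/2 = 0/2 = 0
Check: S + A = -8 + 0 = -8 = T_{31}.

(-8, 0)


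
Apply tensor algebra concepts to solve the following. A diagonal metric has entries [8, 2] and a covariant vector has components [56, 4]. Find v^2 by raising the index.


To raise an index with a diagonal metric: v^i = v_i / g_{ii}.
For index 2: v_2 = 4, g_{22} = 2
v^2 = 4 / 2 = 2

2


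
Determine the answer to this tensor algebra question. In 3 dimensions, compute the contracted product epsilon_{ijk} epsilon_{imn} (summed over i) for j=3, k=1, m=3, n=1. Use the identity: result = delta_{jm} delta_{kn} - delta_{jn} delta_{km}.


Using the identity: epsilon_{ijk} epsilon_{imn} = delta_{jm} delta_{kn} - delta_{jn} delta_{km}.
delta_{33} = 1
delta_{11} = 1
delta_{31} = 0
delta_{13} = 0
Result = 1 * 1 - 0 * 0 = 1 - 0 = 1

1


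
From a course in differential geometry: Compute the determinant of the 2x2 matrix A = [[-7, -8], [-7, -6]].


For a 2x2 matrix [[a, b], [c, d]], det = a*d - b*c.
a = -7, b = -8, c = -7, d = -6
a*d = -7 * -6 = 42
b*c = -8 * -7 = 56
det = 42 - 56 = -14

-14


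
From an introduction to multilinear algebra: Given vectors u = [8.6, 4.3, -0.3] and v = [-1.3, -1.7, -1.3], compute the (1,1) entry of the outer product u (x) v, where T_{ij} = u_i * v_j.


The outer product entry T_{ij} = u_i * v_j.
We need i=1, j=1.
u_1 = 8.6, v_1 = -1.3
T_{1,1} = 8.6 * -1.3 = -11.18

-11.18


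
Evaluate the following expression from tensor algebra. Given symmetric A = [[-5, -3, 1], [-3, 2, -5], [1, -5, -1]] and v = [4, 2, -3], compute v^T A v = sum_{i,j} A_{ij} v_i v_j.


First compute Av:
(Av)_1 = -5*4 + -3*2 + 1*-3 = -29
(Av)_2 = -3*4 + 2*2 + -5*-3 = 7
(Av)_3 = 1*4 + -5*2 + -1*-3 = -3
Av = [-29, 7, -3]
Then v^T (Av) = 4*-29 + 2*7 + -3*-3
= -116 + 14 + 9 = -93

-93


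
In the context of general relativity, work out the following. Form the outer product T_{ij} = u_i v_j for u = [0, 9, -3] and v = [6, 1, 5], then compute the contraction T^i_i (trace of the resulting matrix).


The outer product gives T_{ij} = u_i v_j.
The trace (contraction) is Tr(T) = sum_i T_{ii} = sum_i u_i v_i.
Diagonal entries:
T_{11} = u_1 * v_1 = 0 * 6 = 0
T_{22} = u_2 * v_2 = 9 * 1 = 9
T_{33} = u_3 * v_3 = -3 * 5 = -15
Tr(T) = 0 + 9 + -15 = -6

-6


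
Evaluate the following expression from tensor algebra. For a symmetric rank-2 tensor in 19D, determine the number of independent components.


A symmetric rank-2 tensor in d dimensions has d(d+1)/2 independent components.
d = 19
d(d+1)/2 = 19 * 20 / 2 = 380 / 2 = 190

190


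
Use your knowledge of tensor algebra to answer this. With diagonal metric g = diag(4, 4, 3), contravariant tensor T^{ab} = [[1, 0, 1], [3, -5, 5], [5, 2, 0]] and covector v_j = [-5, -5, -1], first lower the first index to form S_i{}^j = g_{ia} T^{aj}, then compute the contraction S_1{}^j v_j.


Step 1: lower the first index. For a diagonal metric, g_{ia} T^{aj} = g_{ii} T^{ij} (no sum on i).
g_{11} = 4
S_1{}^1 = 4 * T^{11} = 4 * 1 = 4
S_1{}^2 = 4 * T^{12} = 4 * 0 = 0
S_1{}^3 = 4 * T^{13} = 4 * 1 = 4
Step 2: contract S_1{}^j with v_j.
S_1{}^1 * v_1 = 4 * -5 = -20
S_1{}^2 * v_2 = 0 * -5 = 0
S_1{}^3 * v_3 = 4 * -1 = -4
Result = -20 + 0 + -4 = -24

-24


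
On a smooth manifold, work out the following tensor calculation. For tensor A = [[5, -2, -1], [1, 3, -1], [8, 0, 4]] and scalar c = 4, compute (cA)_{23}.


Scalar multiplication: (cA)_{ij} = c * A_{ij}.
c = 4
A_{23} = -1
(cA)_{23} = 4 * -1 = -4

-4


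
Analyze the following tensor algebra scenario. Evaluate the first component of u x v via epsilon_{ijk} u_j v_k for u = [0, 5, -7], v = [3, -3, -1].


(u x v)_1 = sum_{j,k} epsilon_{1jk} u_j v_k. Only permutations of (1,2,3) contribute; the two non-zero terms are:
eps_{123} u_2 v_3 = 1 * 5 * -1 = -5
eps_{132} u_3 v_2 = -1 * -7 * -3 = -21
(u x v)_1 = -26

-26


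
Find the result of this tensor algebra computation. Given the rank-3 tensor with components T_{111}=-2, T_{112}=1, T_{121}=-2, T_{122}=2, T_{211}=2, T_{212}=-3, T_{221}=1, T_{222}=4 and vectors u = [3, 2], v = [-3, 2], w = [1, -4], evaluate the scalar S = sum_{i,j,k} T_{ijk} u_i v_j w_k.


S = sum over i,j,k of T_{ijk} u_i v_j w_k. Expanding all 8 terms:
T_{111}*u_1*v_1*w_1 = -2*3*-3*1 = 18  (running total: 18)
T_{112}*u_1*v_1*w_2 = 1*3*-3*-4 = 36  (running total: 54)
T_{121}*u_1*v_2*w_1 = -2*3*2*1 = -12  (running total: 42)
T_{122}*u_1*v_2*w_2 = 2*3*2*-4 = -48  (running total: -6)
T_{211}*u_2*v_1*w_1 = 2*2*-3*1 = -12  (running total: -18)
T_{212}*u_2*v_1*w_2 = -3*2*-3*-4 = -72  (running total: -90)
T_{221}*u_2*v_2*w_1 = 1*2*2*1 = 4  (running total: -86)
T_{222}*u_2*v_2*w_2 = 4*2*2*-4 = -64  (running total: -150)
S = -150

-150


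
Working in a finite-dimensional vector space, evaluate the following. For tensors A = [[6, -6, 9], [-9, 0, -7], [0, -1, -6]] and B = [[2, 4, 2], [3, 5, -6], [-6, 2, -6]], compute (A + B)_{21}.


Tensor addition is component-wise: (A + B)_{ij} = A_{ij} + B_{ij}.
A_{21} = -9
B_{21} = 3
(A + B)_{21} = -9 + 3 = -6

-6


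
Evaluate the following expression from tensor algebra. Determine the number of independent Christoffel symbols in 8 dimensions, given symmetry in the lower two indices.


Christoffel symbols Gamma^k_{ij} are symmetric in i,j, so there are d * d(d+1)/2 independent symbols.
d = 8
d(d+1)/2 = 8 * 9 / 2 = 36
Total = 8 * 36 = 288

288


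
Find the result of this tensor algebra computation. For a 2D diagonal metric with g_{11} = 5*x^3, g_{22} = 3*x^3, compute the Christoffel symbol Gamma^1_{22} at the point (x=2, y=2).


For a diagonal metric, Gamma^k_{ij} = (1/2) g^{kk} (dg_{ik}/dx_j + dg_{jk}/dx_i - dg_{ij}/dx_k).
The metric is diagonal, so g_{ab} = 0 for a != b.
At the given point: g_{11} = 40, g_{22} = 24
g^{11} = 1/40
dg_{21}/dx_2 = 0 (off-diagonal)
dg_{21}/dx_2 = 0 (off-diagonal)
dg_{22}/dx_1 = dg_{22}/dx_1 = 36
Numerator = 0 + 0 - 36 = -36
Gamma^1_{22} = -36 / (2 * 40) = -9/20

-9/20


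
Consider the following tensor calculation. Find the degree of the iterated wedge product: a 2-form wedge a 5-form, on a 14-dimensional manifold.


The degree of a wedge product is the sum of the degrees of the individual forms.
Degrees: 2, 5
Total degree = 2 + 5 = 7

7


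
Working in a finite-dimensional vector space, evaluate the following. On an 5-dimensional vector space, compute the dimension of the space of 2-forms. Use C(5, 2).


The dimension of the space of p-forms on an n-dimensional space is C(n, p).
n = 5, p = 2
C(5, 2) = 5! / (2! * 3!) = 10

10


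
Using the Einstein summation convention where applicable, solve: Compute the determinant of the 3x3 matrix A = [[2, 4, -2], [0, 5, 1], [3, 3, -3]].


Expanding along the first row, det(A) = a11*M_11 - a12*M_12 + a13*M_13, where M_1j is the (1,j) minor.
Minor M_11 = 5*-3 - 1*3 = -18
Minor M_12 = 0*-3 - 1*3 = -3
Minor M_13 = 0*3 - 5*3 = -15
det = 2*(-18) - 4*(-3) + -2*(-15)
    = -36 - -12 + 30
    = 6

6


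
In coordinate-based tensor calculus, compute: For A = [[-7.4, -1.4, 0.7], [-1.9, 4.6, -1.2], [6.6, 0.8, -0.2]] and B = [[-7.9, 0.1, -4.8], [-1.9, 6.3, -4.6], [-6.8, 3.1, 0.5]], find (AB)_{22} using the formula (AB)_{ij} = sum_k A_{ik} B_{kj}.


(AB)_{ij} = sum_k A_{ik} B_{kj}.
For i=2, j=2:
A_{21} * B_{12} = -1.9 * 0.1 = -0.19
A_{22} * B_{22} = 4.6 * 6.3 = 28.98
A_{23} * B_{32} = -1.2 * 3.1 = -3.72
Sum = -0.19 + 28.98 + -3.72 = 25.07

25.07


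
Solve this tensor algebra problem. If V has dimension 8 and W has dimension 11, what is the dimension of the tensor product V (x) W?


The dimension of a tensor product is the product of dimensions.
dim(V) = 8, dim(W) = 11
dim(V (x) W) = 8 * 11 = 88

88


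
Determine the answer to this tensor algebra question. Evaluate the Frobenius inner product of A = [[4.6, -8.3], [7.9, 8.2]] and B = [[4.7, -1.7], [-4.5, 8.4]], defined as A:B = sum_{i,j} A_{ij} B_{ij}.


A:B = sum over all i,j of A_{ij} * B_{ij}.
Row 1: 4.6*4.7=21.62, -8.3*-1.7=14.11 => row sum = 35.73
Row 2: 7.9*-4.5=-35.55, 8.2*8.4=68.88 => row sum = 33.33
Total = 35.73 + 33.33 = 69.06

69.06


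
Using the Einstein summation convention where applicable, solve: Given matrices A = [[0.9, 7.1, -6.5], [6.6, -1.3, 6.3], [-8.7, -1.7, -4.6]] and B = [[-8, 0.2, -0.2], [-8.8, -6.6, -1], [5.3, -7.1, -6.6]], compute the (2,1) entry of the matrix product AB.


(AB)_{ij} = sum_k A_{ik} B_{kj}.
For i=2, j=1:
A_{21} * B_{11} = 6.6 * -8 = -52.8
A_{22} * B_{21} = -1.3 * -8.8 = 11.44
A_{23} * B_{31} = 6.3 * 5.3 = 33.39
Sum = -52.8 + 11.44 + 33.39 = -7.97

-7.97


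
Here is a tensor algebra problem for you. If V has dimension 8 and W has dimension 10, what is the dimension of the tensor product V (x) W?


The dimension of a tensor product is the product of dimensions.
dim(V) = 8, dim(W) = 10
dim(V (x) W) = 8 * 10 = 80

80


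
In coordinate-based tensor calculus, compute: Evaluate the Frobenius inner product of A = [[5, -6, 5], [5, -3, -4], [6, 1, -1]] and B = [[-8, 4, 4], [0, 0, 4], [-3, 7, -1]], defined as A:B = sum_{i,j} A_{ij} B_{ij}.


A:B = sum over all i,j of A_{ij} * B_{ij}.
Row 1: 5*-8=-40, -6*4=-24, 5*4=20 => row sum = -44
Row 2: 5*0=0, -3*0=0, -4*4=-16 => row sum = -16
Row 3: 6*-3=-18, 1*7=7, -1*-1=1 => row sum = -10
Total = -44 + -16 + -10 = -70

-70


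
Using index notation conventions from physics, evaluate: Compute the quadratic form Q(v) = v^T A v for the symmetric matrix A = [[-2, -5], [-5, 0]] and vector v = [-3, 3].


First compute Av:
(Av)_1 = -2*-3 + -5*3 = -9
(Av)_2 = -5*-3 + 0*3 = 15
Av = [-9, 15]
Then v^T (Av) = -3*-9 + 3*15
= 27 + 45 = 72

72


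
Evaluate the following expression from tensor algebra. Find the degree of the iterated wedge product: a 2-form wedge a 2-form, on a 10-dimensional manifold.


The degree of a wedge product is the sum of the degrees of the individual forms.
Degrees: 2, 2
Total degree = 2 + 2 = 4

4


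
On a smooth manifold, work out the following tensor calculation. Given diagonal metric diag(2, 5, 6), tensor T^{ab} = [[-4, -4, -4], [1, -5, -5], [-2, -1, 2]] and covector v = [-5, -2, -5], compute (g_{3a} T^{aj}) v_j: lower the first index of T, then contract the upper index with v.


Step 1: lower the first index. For a diagonal metric, g_{ia} T^{aj} = g_{ii} T^{ij} (no sum on i).
g_{33} = 6
S_3{}^1 = 6 * T^{31} = 6 * -2 = -12
S_3{}^2 = 6 * T^{32} = 6 * -1 = -6
S_3{}^3 = 6 * T^{33} = 6 * 2 = 12
Step 2: contract S_3{}^j with v_j.
S_3{}^1 * v_1 = -12 * -5 = 60
S_3{}^2 * v_2 = -6 * -2 = 12
S_3{}^3 * v_3 = 12 * -5 = -60
Result = 60 + 12 + -60 = 12

12


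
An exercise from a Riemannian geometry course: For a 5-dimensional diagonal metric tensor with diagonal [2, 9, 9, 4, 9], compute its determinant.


For a diagonal metric, the determinant is the product of diagonal entries.
Diagonal entries: 2, 9, 9, 4, 9
det(g) = 2 * 9 * 9 * 4 * 9 = 5832

5832


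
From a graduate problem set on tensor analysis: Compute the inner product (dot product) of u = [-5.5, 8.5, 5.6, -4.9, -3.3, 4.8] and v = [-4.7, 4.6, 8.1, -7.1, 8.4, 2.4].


The inner product u . v = sum of u_i * v_i.
Term-by-term: -5.5 * -4.7, 8.5 * 4.6, 5.6 * 8.1, -4.9 * -7.1, -3.3 * 8.4, 4.8 * 2.4
Products: 25.85, 39.1, 45.36, 34.79, -27.72, 11.52
Sum = 25.85 + 39.1 + 45.36 + 34.79 + -27.72 + 11.52 = 128.9

128.9


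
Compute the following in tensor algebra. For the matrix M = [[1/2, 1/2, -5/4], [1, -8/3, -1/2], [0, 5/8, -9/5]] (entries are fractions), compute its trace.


The trace is the sum of diagonal entries.
Diagonal: M[1,1] = 1/2, M[2,2] = -8/3, M[3,3] = -9/5
Tr(M) = 1/2 + -8/3 + -9/5
Computing step by step:
After adding M[1,1]: 1/2
After adding M[2,2]: -13/6
After adding M[3,3]: -119/30
Tr(M) = -119/30

-119/30


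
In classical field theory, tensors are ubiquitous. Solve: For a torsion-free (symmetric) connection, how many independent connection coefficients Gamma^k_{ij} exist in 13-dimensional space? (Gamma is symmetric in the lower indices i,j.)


Christoffel symbols Gamma^k_{ij} are symmetric in i,j, so there are d * d(d+1)/2 independent symbols.
d = 13
d(d+1)/2 = 13 * 14 / 2 = 91
Total = 13 * 91 = 1183

1183


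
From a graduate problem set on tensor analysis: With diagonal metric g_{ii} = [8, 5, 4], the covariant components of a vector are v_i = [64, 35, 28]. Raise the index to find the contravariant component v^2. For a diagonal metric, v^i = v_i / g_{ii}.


To raise an index with a diagonal metric: v^i = v_i / g_{ii}.
For index 2: v_2 = 35, g_{22} = 5
v^2 = 35 / 5 = 7

7


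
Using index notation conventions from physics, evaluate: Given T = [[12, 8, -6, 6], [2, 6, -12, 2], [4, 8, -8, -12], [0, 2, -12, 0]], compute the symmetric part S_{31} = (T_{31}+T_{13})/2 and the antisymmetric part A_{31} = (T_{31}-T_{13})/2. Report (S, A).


T_{31} = 4
T_{13} = -6
S_{31} = (4 + -6)/2 = -2/2 = -1
A_{31} = (4 - -6)/2 = 10/2 = 5
Check: S + A = -1 + 5 = 4 = T_{31}.

(-1, 5)


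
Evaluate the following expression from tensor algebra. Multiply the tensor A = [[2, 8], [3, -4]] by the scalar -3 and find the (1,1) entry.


Scalar multiplication: (cA)_{ij} = c * A_{ij}.
c = -3
A_{11} = 2
(cA)_{11} = -3 * 2 = -6

-6


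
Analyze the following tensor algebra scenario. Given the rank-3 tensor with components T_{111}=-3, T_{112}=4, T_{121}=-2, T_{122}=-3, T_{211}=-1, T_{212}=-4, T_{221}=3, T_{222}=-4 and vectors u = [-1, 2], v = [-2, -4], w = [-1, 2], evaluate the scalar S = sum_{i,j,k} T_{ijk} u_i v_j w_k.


S = sum over i,j,k of T_{ijk} u_i v_j w_k. Expanding all 8 terms:
T_{111}*u_1*v_1*w_1 = -3*-1*-2*-1 = 6  (running total: 6)
T_{112}*u_1*v_1*w_2 = 4*-1*-2*2 = 16  (running total: 22)
T_{121}*u_1*v_2*w_1 = -2*-1*-4*-1 = 8  (running total: 30)
T_{122}*u_1*v_2*w_2 = -3*-1*-4*2 = -24  (running total: 6)
T_{211}*u_2*v_1*w_1 = -1*2*-2*-1 = -4  (running total: 2)
T_{212}*u_2*v_1*w_2 = -4*2*-2*2 = 32  (running total: 34)
T_{221}*u_2*v_2*w_1 = 3*2*-4*-1 = 24  (running total: 58)
T_{222}*u_2*v_2*w_2 = -4*2*-4*2 = 64  (running total: 122)
S = 122

122
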